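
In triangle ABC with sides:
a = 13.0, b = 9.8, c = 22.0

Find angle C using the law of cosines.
c² = a² + b² − 2ab·cos(C)  ⇒  cos(C) = (a² + b² − c²)/(2ab)
cos(C) = (13.0² + 9.8² − 22.0²)/(2·13.0·9.8) = (169 + 96.04 − 484)/254.8 = -218.96/254.8 ≈ -0.859341
C = arccos(-0.859341) ≈ 149.243°

C = 149.2°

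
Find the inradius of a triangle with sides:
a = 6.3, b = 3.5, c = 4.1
r = Area/s where s is the semi-perimeter.
s = (6.3 + 3.5 + 4.1)/2 = 13.9/2 = 6.95
Area = √(s(s−a)(s−b)(s−c)) = √(6.95·0.65·3.45·2.85) ≈ √44.4183 ≈ 6.66471
r ≈ 6.66471/6.95 ≈ 0.958951

r = 0.959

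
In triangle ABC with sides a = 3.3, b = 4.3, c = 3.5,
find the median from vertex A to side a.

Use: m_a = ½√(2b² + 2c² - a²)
m_a = ½√(2·4.3² + 2·3.5² − 3.3²) = ½√(2·18.49 + 2·12.25 − 10.89) = ½√(36.98 + 24.5 − 10.89) = ½√50.59
√50.59 ≈ 7.11266, so m_a ≈ 3.55633

m_a = 3.556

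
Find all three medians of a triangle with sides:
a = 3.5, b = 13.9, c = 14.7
Median formula: m_a = ½√(2b² + 2c² − a²) (and cyclically). a² = 12.25, b² = 193.21, c² = 216.09.
m_a = ½√(2·193.21 + 2·216.09 − 12.25) = ½√806.35 ≈ ½·28.3963 ≈ 14.1982
m_b = ½√(2·12.25 + 2·216.09 − 193.21) = ½√263.47 ≈ ½·16.2318 ≈ 8.11588
m_c = ½√(2·12.25 + 2·193.21 − 216.09) = ½√194.83 ≈ ½·13.9582 ≈ 6.97908

m_a = 14.2, m_b = 8.116, m_c = 6.979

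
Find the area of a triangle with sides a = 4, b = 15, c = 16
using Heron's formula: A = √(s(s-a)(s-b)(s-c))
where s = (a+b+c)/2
s = (4 + 15 + 16)/2 = 35/2 = 17.5
s − a = 13.5, s − b = 2.5, s − c = 1.5
s(s−a)(s−b)(s−c) = 17.5·13.5·2.5·1.5 = 885.9375
Area = √885.9375 ≈ 29.7647

s = 17.5, Area = 29.76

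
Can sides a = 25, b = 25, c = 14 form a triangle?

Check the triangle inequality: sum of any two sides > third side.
a + b vs c: 25 + 25 = 50 > 14  ✓
a + c vs b: 25 + 14 = 39 > 25  ✓
b + c vs a: 25 + 14 = 39 > 25  ✓

Yes, triangle inequality satisfied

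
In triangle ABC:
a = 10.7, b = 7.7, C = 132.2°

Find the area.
Two sides and the included angle (SAS): A = ½·a·b·sin(C) = ½·10.7·7.7·sin(132.2°)
sin(132.2°) ≈ 0.740805
A ≈ ½·82.39·0.740805 = 41.195·0.740805 ≈ 30.5174

Area = 30.52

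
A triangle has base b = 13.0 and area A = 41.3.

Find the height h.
A = ½·b·h  ⇒  h = 2A/b = 2·41.3/13.0 = 82.6/13.0 ≈ 6.35385

h = 6.354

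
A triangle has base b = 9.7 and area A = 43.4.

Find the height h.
A = ½·b·h  ⇒  h = 2A/b = 2·43.4/9.7 = 86.8/9.7 ≈ 8.94845

h = 8.948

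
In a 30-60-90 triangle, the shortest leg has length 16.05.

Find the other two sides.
In a 30-60-90 triangle the sides are in ratio 1 : √3 : 2 (short leg : long leg : hypotenuse).
Long leg = 16.05·√3 ≈ 16.05·1.73205 ≈ 27.7994
Hypotenuse = 2·16.05 = 32.1

Long leg = 16.05√3 = 27.8, Hypotenuse = 32.1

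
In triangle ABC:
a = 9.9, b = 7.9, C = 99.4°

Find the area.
Two sides and the included angle (SAS): A = ½·a·b·sin(C) = ½·9.9·7.9·sin(99.4°)
sin(99.4°) ≈ 0.986572
A ≈ ½·78.21·0.986572 = 39.105·0.986572 ≈ 38.5799

Area = 38.58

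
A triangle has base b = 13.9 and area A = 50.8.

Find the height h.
A = ½·b·h  ⇒  h = 2A/b = 2·50.8/13.9 = 101.6/13.9 ≈ 7.30935

h = 7.309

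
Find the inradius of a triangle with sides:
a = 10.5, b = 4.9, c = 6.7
r = Area/s where s is the semi-perimeter.
s = (10.5 + 4.9 + 6.7)/2 = 22.1/2 = 11.05
Area = √(s(s−a)(s−b)(s−c)) = √(11.05·0.55·6.15·4.35) ≈ √162.588 ≈ 12.751
r ≈ 12.751/11.05 ≈ 1.15394

r = 1.154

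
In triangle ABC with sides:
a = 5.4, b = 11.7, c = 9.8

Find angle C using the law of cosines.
c² = a² + b² − 2ab·cos(C)  ⇒  cos(C) = (a² + b² − c²)/(2ab)
cos(C) = (5.4² + 11.7² − 9.8²)/(2·5.4·11.7) = (29.16 + 136.89 − 96.04)/126.36 = 70.01/126.36 ≈ 0.554052
C = arccos(0.554052) ≈ 56.3546°

C = 56.35°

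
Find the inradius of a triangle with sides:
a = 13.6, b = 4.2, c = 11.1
r = Area/s where s is the semi-perimeter.
s = (13.6 + 4.2 + 11.1)/2 = 28.9/2 = 14.45
Area = √(s(s−a)(s−b)(s−c)) = √(14.45·0.85·10.25·3.35) ≈ √421.75 ≈ 20.5366
r ≈ 20.5366/14.45 ≈ 1.42122

r = 1.421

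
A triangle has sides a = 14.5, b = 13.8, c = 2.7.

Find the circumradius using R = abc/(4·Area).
First find the area with Heron's formula.
s = (14.5 + 13.8 + 2.7)/2 = 15.5
Area = √(s(s−a)(s−b)(s−c)) = √(15.5·1·1.7·12.8) ≈ √337.28 ≈ 18.3652
abc = 14.5·13.8·2.7 = 540.27
R = abc/(4·Area) ≈ 540.27/(4·18.3652) = 540.27/73.4607 ≈ 7.35454

R = 7.355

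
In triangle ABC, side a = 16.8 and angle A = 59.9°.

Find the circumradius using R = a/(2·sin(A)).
R = a/(2·sin(A)) = 16.8/(2·sin(59.9°))
sin(59.9°) ≈ 0.865151
R ≈ 16.8/(2·0.865151) = 16.8/1.7303 ≈ 9.70928

R = 9.709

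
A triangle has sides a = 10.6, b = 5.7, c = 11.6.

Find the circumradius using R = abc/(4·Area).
First find the area with Heron's formula.
s = (10.6 + 5.7 + 11.6)/2 = 13.95
Area = √(s(s−a)(s−b)(s−c)) = √(13.95·3.35·8.25·2.35) ≈ √906.026 ≈ 30.1003
abc = 10.6·5.7·11.6 = 700.872
R = abc/(4·Area) ≈ 700.872/(4·30.1003) = 700.872/120.401 ≈ 5.82114

R = 5.821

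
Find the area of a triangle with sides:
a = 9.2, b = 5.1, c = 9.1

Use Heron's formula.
s = (9.2 + 5.1 + 9.1)/2 = 23.4/2 = 11.7
s − a = 2.5, s − b = 6.6, s − c = 2.6
s(s−a)(s−b)(s−c) = 11.7·2.5·6.6·2.6 ≈ 501.93
Area = √501.93 ≈ 22.4038

Area = 22.4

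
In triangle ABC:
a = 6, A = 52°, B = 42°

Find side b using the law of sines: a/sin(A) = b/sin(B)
a/sin(A) = b/sin(B)  ⇒  b = a·sin(B)/sin(A) = 6·sin(42°)/sin(52°)
sin(42°) ≈ 0.669131, sin(52°) ≈ 0.788011
b ≈ 6·0.669131/0.788011 ≈ 4.01478/0.788011 ≈ 5.09483

b = 5.095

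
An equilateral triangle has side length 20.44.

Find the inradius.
r = Area/s with s the semi-perimeter.
Area = (√3/4)·20.44² = (√3/4)·417.7936 ≈ 0.433013·417.7936 ≈ 180.91
s = 3·20.44/2 = 30.66
r ≈ 180.91/30.66 ≈ 5.90052
(Equivalently r = side/(2√3) = 20.44/3.4641 ≈ 5.90052.)

r = 5.901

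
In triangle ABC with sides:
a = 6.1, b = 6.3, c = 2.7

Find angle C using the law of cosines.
c² = a² + b² − 2ab·cos(C)  ⇒  cos(C) = (a² + b² − c²)/(2ab)
cos(C) = (6.1² + 6.3² − 2.7²)/(2·6.1·6.3) = (37.21 + 39.69 − 7.29)/76.86 = 69.61/76.86 ≈ 0.905673
C = arccos(0.905673) ≈ 25.086°

C = 25.09°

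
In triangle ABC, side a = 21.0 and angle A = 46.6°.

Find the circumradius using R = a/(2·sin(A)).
R = a/(2·sin(A)) = 21.0/(2·sin(46.6°))
sin(46.6°) ≈ 0.726575
R ≈ 21.0/(2·0.726575) = 21.0/1.45315 ≈ 14.4514

R = 14.45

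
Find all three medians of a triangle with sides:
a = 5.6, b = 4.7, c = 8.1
Median formula: m_a = ½√(2b² + 2c² − a²) (and cyclically). a² = 31.36, b² = 22.09, c² = 65.61.
m_a = ½√(2·22.09 + 2·65.61 − 31.36) = ½√144.04 ≈ ½·12.0017 ≈ 6.00083
m_b = ½√(2·31.36 + 2·65.61 − 22.09) = ½√171.85 ≈ ½·13.1092 ≈ 6.55458
m_c = ½√(2·31.36 + 2·22.09 − 65.61) = ½√41.29 ≈ ½·6.42573 ≈ 3.21286

m_a = 6.001, m_b = 6.555, m_c = 3.213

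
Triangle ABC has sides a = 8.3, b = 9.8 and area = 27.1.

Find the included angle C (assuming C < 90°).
Area = ½·a·b·sin(C)  ⇒  sin(C) = 2·Area/(a·b) = 2·27.1/(8.3·9.8) = 54.2/81.34 ≈ 0.666339
C = arcsin(0.666339) ≈ 41.7851° (taking the acute solution since C < 90°)

C = 41.79°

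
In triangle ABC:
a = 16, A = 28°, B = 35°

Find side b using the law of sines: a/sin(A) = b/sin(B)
a/sin(A) = b/sin(B)  ⇒  b = a·sin(B)/sin(A) = 16·sin(35°)/sin(28°)
sin(35°) ≈ 0.573576, sin(28°) ≈ 0.469472
b ≈ 16·0.573576/0.469472 ≈ 9.17722/0.469472 ≈ 19.548

b = 19.55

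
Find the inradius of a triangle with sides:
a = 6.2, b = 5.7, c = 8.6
r = Area/s where s is the semi-perimeter.
s = (6.2 + 5.7 + 8.6)/2 = 20.5/2 = 10.25
Area = √(s(s−a)(s−b)(s−c)) = √(10.25·4.05·4.55·1.65) ≈ √311.655 ≈ 17.6538
r ≈ 17.6538/10.25 ≈ 1.72232

r = 1.722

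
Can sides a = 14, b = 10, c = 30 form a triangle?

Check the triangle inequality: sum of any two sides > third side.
a + b vs c: 14 + 10 = 24 ≤ 30  ✗
a + c vs b: 14 + 30 = 44 > 10  ✓
b + c vs a: 10 + 30 = 40 > 14  ✓

No: 14 + 10 = 24 is not > 30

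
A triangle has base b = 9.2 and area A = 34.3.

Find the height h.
A = ½·b·h  ⇒  h = 2A/b = 2·34.3/9.2 = 68.6/9.2 ≈ 7.45652

h = 7.457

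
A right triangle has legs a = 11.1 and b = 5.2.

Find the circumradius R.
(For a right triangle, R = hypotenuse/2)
Hypotenuse c = √(a² + b²) = √(123.21 + 27.04) = √150.25 ≈ 12.2577
R = c/2 ≈ 12.2577/2 ≈ 6.12883

R = 6.129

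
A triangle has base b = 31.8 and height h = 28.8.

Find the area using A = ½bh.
A = ½·b·h = ½·31.8·28.8 = ½·915.84 = 457.92

Area = 457.92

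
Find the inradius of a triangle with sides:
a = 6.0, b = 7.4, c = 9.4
r = Area/s where s is the semi-perimeter.
s = (6.0 + 7.4 + 9.4)/2 = 22.8/2 = 11.4
Area = √(s(s−a)(s−b)(s−c)) = √(11.4·5.4·4·2) ≈ √492.48 ≈ 22.1919
r ≈ 22.1919/11.4 ≈ 1.94666

r = 1.947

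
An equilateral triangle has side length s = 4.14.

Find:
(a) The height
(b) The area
(a) The height splits the triangle into two 30-60-90 halves: h = s·√3/2 = 4.14·1.73205/2 ≈ 7.17069/2 ≈ 3.58535
(b) Area = (√3/4)·s² = (√3/4)·4.14² = (√3/4)·17.1396 ≈ 0.433013·17.1396 ≈ 7.42166

Height = 3.585, Area = 7.422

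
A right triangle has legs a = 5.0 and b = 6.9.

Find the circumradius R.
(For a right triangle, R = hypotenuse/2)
Hypotenuse c = √(a² + b²) = √(25 + 47.61) = √72.61 ≈ 8.52115
R = c/2 ≈ 8.52115/2 ≈ 4.26058

R = 4.261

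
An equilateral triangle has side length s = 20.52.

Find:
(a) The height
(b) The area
(a) The height splits the triangle into two 30-60-90 halves: h = s·√3/2 = 20.52·1.73205/2 ≈ 35.5417/2 ≈ 17.7708
(b) Area = (√3/4)·s² = (√3/4)·20.52² = (√3/4)·421.0704 ≈ 0.433013·421.0704 ≈ 182.329

Height = 17.77, Area = 182.3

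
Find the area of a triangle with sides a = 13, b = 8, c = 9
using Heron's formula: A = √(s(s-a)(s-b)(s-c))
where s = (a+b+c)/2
s = (13 + 8 + 9)/2 = 30/2 = 15
s − a = 2, s − b = 7, s − c = 6
s(s−a)(s−b)(s−c) = 15·2·7·6 = 1260
Area = √1260 ≈ 35.4965

s = 15.0, Area = 35.5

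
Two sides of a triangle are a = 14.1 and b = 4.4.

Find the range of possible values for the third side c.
Triangle inequality: |a − b| < c < a + b
|a − b| = |14.1 − 4.4| = 9.7
a + b = 14.1 + 4.4 = 18.5

9.7 < c < 18.5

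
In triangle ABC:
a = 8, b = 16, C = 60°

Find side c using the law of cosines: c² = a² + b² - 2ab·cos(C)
c² = 8² + 16² − 2·8·16·cos(60°)
cos(60°) ≈ 0.5
c² ≈ 64 + 256 − 256·(0.5) ≈ 320 − 128 ≈ 192
c ≈ √192 ≈ 13.8564

c = 13.86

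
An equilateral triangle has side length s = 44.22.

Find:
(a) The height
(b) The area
(a) The height splits the triangle into two 30-60-90 halves: h = s·√3/2 = 44.22·1.73205/2 ≈ 76.5913/2 ≈ 38.2956
(b) Area = (√3/4)·s² = (√3/4)·44.22² = (√3/4)·1955.4084 ≈ 0.433013·1955.4084 ≈ 846.717

Height = 38.3, Area = 846.7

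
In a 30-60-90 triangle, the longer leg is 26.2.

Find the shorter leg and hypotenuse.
In a 30-60-90 triangle the sides are in ratio 1 : √3 : 2, so short leg = long leg/√3 and hypotenuse = 2·(short leg).
Short leg = 26.2/√3 ≈ 26.2/1.73205 ≈ 15.1266
Hypotenuse = 2·15.1266 ≈ 30.2532

Short leg = 15.13, Hypotenuse = 30.25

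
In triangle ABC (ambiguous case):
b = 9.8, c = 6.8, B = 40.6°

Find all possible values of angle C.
b/sin(B) = c/sin(C)  ⇒  sin(C) = c·sin(B)/b = 6.8·sin(40.6°)/9.8
sin(40.6°) ≈ 0.650774
sin(C) ≈ 6.8·0.650774/9.8 ≈ 4.42526/9.8 ≈ 0.451558
Candidate 1: C₁ = arcsin(0.451558) ≈ 26.8437°  →  A = 180° − 40.6° − 26.8437° ≈ 112.556° > 0, valid
Candidate 2: C₂ = 180° − C₁ ≈ 153.156°  →  A = 180° − 40.6° − 153.156° ≈ -13.7563° ≤ 0, not a valid triangle

C = 26.84° (one solution)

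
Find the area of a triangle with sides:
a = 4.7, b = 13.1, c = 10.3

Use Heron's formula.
s = (4.7 + 13.1 + 10.3)/2 = 28.1/2 = 14.05
s − a = 9.35, s − b = 0.95, s − c = 3.75
s(s−a)(s−b)(s−c) = 14.05·9.35·0.95·3.75 ≈ 467.997
Area = √467.997 ≈ 21.6332

Area = 21.63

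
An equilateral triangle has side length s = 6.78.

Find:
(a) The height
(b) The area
(a) The height splits the triangle into two 30-60-90 halves: h = s·√3/2 = 6.78·1.73205/2 ≈ 11.7433/2 ≈ 5.87165
(b) Area = (√3/4)·s² = (√3/4)·6.78² = (√3/4)·45.9684 ≈ 0.433013·45.9684 ≈ 19.9049

Height = 5.872, Area = 19.9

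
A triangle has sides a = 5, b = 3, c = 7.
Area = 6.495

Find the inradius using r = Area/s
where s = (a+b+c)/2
s = (5 + 3 + 7)/2 = 15/2 = 7.5
r = Area/s = 6.495/7.5 ≈ 0.866

r = 0.866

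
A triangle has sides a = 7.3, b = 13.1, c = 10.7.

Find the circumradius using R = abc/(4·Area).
First find the area with Heron's formula.
s = (7.3 + 13.1 + 10.7)/2 = 15.55
Area = √(s(s−a)(s−b)(s−c)) = √(15.55·8.25·2.45·4.85) ≈ √1524.38 ≈ 39.0433
abc = 7.3·13.1·10.7 = 1023.241
R = abc/(4·Area) ≈ 1023.241/(4·39.0433) = 1023.241/156.173 ≈ 6.55197

R = 6.552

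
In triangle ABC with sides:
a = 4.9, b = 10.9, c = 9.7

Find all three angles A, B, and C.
Law of cosines for each angle (a² = 24.01, b² = 118.81, c² = 94.09):
cos(A) = (b² + c² − a²)/(2bc) = (118.81 + 94.09 − 24.01)/(2·10.9·9.7) = 188.89/211.46 ≈ 0.893266  ⇒  A ≈ 26.7135°
cos(B) = (a² + c² − b²)/(2ac) = (24.01 + 94.09 − 118.81)/(2·4.9·9.7) = -0.71/95.06 ≈ -0.00746897  ⇒  B ≈ 90.4279°
cos(C) = (a² + b² − c²)/(2ab) = (24.01 + 118.81 − 94.09)/(2·4.9·10.9) = 48.73/106.82 ≈ 0.456188  ⇒  C ≈ 62.8586°
Check: A + B + C ≈ 180°

A = 26.71°, B = 90.43°, C = 62.86°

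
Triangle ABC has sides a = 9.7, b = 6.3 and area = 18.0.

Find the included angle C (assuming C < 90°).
Area = ½·a·b·sin(C)  ⇒  sin(C) = 2·Area/(a·b) = 2·18.0/(9.7·6.3) = 36/61.11 ≈ 0.589102
C = arcsin(0.589102) ≈ 36.0933° (taking the acute solution since C < 90°)

C = 36.09°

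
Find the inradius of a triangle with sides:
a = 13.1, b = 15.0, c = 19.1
r = Area/s where s is the semi-perimeter.
s = (13.1 + 15.0 + 19.1)/2 = 47.2/2 = 23.6
Area = √(s(s−a)(s−b)(s−c)) = √(23.6·10.5·8.6·4.5) ≈ √9589.86 ≈ 97.9278
r ≈ 97.9278/23.6 ≈ 4.14948

r = 4.149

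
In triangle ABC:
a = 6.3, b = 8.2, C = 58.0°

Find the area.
Two sides and the included angle (SAS): A = ½·a·b·sin(C) = ½·6.3·8.2·sin(58.0°)
sin(58.0°) ≈ 0.848048
A ≈ ½·51.66·0.848048 = 25.83·0.848048 ≈ 21.9051

Area = 21.91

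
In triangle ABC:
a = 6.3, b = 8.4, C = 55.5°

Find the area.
Two sides and the included angle (SAS): A = ½·a·b·sin(C) = ½·6.3·8.4·sin(55.5°)
sin(55.5°) ≈ 0.824126
A ≈ ½·52.92·0.824126 = 26.46·0.824126 ≈ 21.8064

Area = 21.81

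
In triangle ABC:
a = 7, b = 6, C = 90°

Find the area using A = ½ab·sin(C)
A = ½·a·b·sin(C) = ½·7·6·sin(90°)
sin(90°) ≈ 1
A ≈ ½·42·1 = 21·1 ≈ 21

Area = 21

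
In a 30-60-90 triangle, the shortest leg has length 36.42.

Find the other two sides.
In a 30-60-90 triangle the sides are in ratio 1 : √3 : 2 (short leg : long leg : hypotenuse).
Long leg = 36.42·√3 ≈ 36.42·1.73205 ≈ 63.0813
Hypotenuse = 2·36.42 = 72.84

Long leg = 36.42√3 = 63.08, Hypotenuse = 72.84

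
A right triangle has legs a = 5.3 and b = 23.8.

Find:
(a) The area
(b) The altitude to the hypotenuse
(a) The legs are perpendicular, so Area = ½·a·b = ½·5.3·23.8 = ½·126.14 = 63.07
(b) Hypotenuse c = √(a² + b²) = √(28.09 + 566.44) = √594.53 ≈ 24.383
    Area = ½·c·h_c  ⇒  h_c = 2·Area/c = 126.14/24.383 ≈ 5.17328

Area = 63.07, h_c = 5.173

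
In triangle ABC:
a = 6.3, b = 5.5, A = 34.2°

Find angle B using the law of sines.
a/sin(A) = b/sin(B)  ⇒  sin(B) = b·sin(A)/a = 5.5·sin(34.2°)/6.3
sin(34.2°) ≈ 0.562083
sin(B) ≈ 5.5·0.562083/6.3 ≈ 3.09146/6.3 ≈ 0.490708
B = arcsin(0.490708) ≈ 29.3871°
(Since b ≤ a we need B ≤ A, so the obtuse alternative 180° − 29.3871° ≈ 150.613° is rejected.)

B = 29.39°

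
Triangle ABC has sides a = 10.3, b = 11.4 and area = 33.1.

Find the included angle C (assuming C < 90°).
Area = ½·a·b·sin(C)  ⇒  sin(C) = 2·Area/(a·b) = 2·33.1/(10.3·11.4) = 66.2/117.42 ≈ 0.563788
C = arcsin(0.563788) ≈ 34.3182° (taking the acute solution since C < 90°)

C = 34.32°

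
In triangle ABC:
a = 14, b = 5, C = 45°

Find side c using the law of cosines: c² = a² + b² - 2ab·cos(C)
c² = 14² + 5² − 2·14·5·cos(45°)
cos(45°) ≈ 0.707107
c² ≈ 196 + 25 − 140·(0.707107) ≈ 221 − 98.9949 ≈ 122.005
c ≈ √122.005 ≈ 11.0456

c = 11.05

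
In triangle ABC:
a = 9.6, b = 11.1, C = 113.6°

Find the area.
Two sides and the included angle (SAS): A = ½·a·b·sin(C) = ½·9.6·11.1·sin(113.6°)
sin(113.6°) ≈ 0.916363
A ≈ ½·106.56·0.916363 = 53.28·0.916363 ≈ 48.8238

Area = 48.82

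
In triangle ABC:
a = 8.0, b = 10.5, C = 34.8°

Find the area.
Two sides and the included angle (SAS): A = ½·a·b·sin(C) = ½·8.0·10.5·sin(34.8°)
sin(34.8°) ≈ 0.570714
A ≈ ½·84·0.570714 = 42·0.570714 ≈ 23.97

Area = 23.97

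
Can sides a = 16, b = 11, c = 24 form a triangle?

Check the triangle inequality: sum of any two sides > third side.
a + b vs c: 16 + 11 = 27 > 24  ✓
a + c vs b: 16 + 24 = 40 > 11  ✓
b + c vs a: 11 + 24 = 35 > 16  ✓

Yes, triangle inequality satisfied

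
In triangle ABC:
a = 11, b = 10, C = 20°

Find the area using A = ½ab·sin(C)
A = ½·a·b·sin(C) = ½·11·10·sin(20°)
sin(20°) ≈ 0.34202
A ≈ ½·110·0.34202 = 55·0.34202 ≈ 18.8111

Area = 18.81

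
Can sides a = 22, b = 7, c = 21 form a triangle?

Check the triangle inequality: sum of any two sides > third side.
a + b vs c: 22 + 7 = 29 > 21  ✓
a + c vs b: 22 + 21 = 43 > 7  ✓
b + c vs a: 7 + 21 = 28 > 22  ✓

Yes, triangle inequality satisfied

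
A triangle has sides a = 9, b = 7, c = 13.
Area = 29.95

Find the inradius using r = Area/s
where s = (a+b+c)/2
s = (9 + 7 + 13)/2 = 29/2 = 14.5
r = Area/s = 29.95/14.5 ≈ 2.06552

r = 2.066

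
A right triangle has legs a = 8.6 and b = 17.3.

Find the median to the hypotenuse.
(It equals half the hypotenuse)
Hypotenuse c = √(a² + b²) = √(73.96 + 299.29) = √373.25 ≈ 19.3197
Median to hypotenuse = c/2 ≈ 19.3197/2 ≈ 9.65984

Median = 9.66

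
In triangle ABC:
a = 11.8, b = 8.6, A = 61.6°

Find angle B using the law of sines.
a/sin(A) = b/sin(B)  ⇒  sin(B) = b·sin(A)/a = 8.6·sin(61.6°)/11.8
sin(61.6°) ≈ 0.879649
sin(B) ≈ 8.6·0.879649/11.8 ≈ 7.56498/11.8 ≈ 0.6411
B = arcsin(0.6411) ≈ 39.8739°
(Since b ≤ a we need B ≤ A, so the obtuse alternative 180° − 39.8739° ≈ 140.126° is rejected.)

B = 39.87°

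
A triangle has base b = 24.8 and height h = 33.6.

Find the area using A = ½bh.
A = ½·b·h = ½·24.8·33.6 = ½·833.28 = 416.64

Area = 416.64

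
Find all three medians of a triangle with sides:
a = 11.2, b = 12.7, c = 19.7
Median formula: m_a = ½√(2b² + 2c² − a²) (and cyclically). a² = 125.44, b² = 161.29, c² = 388.09.
m_a = ½√(2·161.29 + 2·388.09 − 125.44) = ½√973.32 ≈ ½·31.1981 ≈ 15.599
m_b = ½√(2·125.44 + 2·388.09 − 161.29) = ½√865.77 ≈ ½·29.424 ≈ 14.712
m_c = ½√(2·125.44 + 2·161.29 − 388.09) = ½√185.37 ≈ ½·13.6151 ≈ 6.80753

m_a = 15.6, m_b = 14.71, m_c = 6.808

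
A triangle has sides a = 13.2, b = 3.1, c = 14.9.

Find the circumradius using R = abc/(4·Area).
First find the area with Heron's formula.
s = (13.2 + 3.1 + 14.9)/2 = 15.6
Area = √(s(s−a)(s−b)(s−c)) = √(15.6·2.4·12.5·0.7) ≈ √327.6 ≈ 18.0997
abc = 13.2·3.1·14.9 = 609.708
R = abc/(4·Area) ≈ 609.708/(4·18.0997) = 609.708/72.3989 ≈ 8.42151

R = 8.422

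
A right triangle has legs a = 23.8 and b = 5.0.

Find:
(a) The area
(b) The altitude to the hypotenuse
(a) The legs are perpendicular, so Area = ½·a·b = ½·23.8·5.0 = ½·119 = 59.5
(b) Hypotenuse c = √(a² + b²) = √(566.44 + 25) = √591.44 ≈ 24.3195
    Area = ½·c·h_c  ⇒  h_c = 2·Area/c = 119/24.3195 ≈ 4.89318

Area = 59.5, h_c = 4.893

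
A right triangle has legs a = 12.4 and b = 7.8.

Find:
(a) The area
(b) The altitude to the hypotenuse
(a) The legs are perpendicular, so Area = ½·a·b = ½·12.4·7.8 = ½·96.72 = 48.36
(b) Hypotenuse c = √(a² + b²) = √(153.76 + 60.84) = √214.6 ≈ 14.6492
    Area = ½·c·h_c  ⇒  h_c = 2·Area/c = 96.72/14.6492 ≈ 6.60239

Area = 48.36, h_c = 6.602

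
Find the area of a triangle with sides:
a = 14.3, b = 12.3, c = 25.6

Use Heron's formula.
s = (14.3 + 12.3 + 25.6)/2 = 52.2/2 = 26.1
s − a = 11.8, s − b = 13.8, s − c = 0.5
s(s−a)(s−b)(s−c) = 26.1·11.8·13.8·0.5 ≈ 2125.06
Area = √2125.06 ≈ 46.0984

Area = 46.1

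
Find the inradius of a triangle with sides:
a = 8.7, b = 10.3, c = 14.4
r = Area/s where s is the semi-perimeter.
s = (8.7 + 10.3 + 14.4)/2 = 33.4/2 = 16.7
Area = √(s(s−a)(s−b)(s−c)) = √(16.7·8·6.4·2.3) ≈ √1966.59 ≈ 44.3463
r ≈ 44.3463/16.7 ≈ 2.65547

r = 2.655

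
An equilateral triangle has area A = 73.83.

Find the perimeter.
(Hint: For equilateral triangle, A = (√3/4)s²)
A = (√3/4)s²  ⇒  s² = 4A/√3 = 4·73.83/√3 = 295.32/1.73205 ≈ 170.503
s ≈ √170.503 ≈ 13.0577
Perimeter = 3s ≈ 3·13.0577 ≈ 39.173

Perimeter = 39.17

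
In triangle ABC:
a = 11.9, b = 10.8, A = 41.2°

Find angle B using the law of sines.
a/sin(A) = b/sin(B)  ⇒  sin(B) = b·sin(A)/a = 10.8·sin(41.2°)/11.9
sin(41.2°) ≈ 0.658689
sin(B) ≈ 10.8·0.658689/11.9 ≈ 7.11385/11.9 ≈ 0.597802
B = arcsin(0.597802) ≈ 36.7127°
(Since b ≤ a we need B ≤ A, so the obtuse alternative 180° − 36.7127° ≈ 143.287° is rejected.)

B = 36.71°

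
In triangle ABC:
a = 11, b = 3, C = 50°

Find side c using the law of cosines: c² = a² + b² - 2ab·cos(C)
c² = 11² + 3² − 2·11·3·cos(50°)
cos(50°) ≈ 0.642788
c² ≈ 121 + 9 − 66·(0.642788) ≈ 130 − 42.424 ≈ 87.576
c ≈ √87.576 ≈ 9.35821

c = 9.358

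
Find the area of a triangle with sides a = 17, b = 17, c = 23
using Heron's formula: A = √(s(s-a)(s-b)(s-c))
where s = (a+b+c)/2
s = (17 + 17 + 23)/2 = 57/2 = 28.5
s − a = 11.5, s − b = 11.5, s − c = 5.5
s(s−a)(s−b)(s−c) = 28.5·11.5·11.5·5.5 = 20730.1875
Area = √20730.1875 ≈ 143.98

s = 28.5, Area = 144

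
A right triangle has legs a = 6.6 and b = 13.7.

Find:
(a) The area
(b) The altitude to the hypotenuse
(a) The legs are perpendicular, so Area = ½·a·b = ½·6.6·13.7 = ½·90.42 = 45.21
(b) Hypotenuse c = √(a² + b²) = √(43.56 + 187.69) = √231.25 ≈ 15.2069
    Area = ½·c·h_c  ⇒  h_c = 2·Area/c = 90.42/15.2069 ≈ 5.94598

Area = 45.21, h_c = 5.946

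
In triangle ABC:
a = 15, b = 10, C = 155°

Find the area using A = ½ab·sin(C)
A = ½·a·b·sin(C) = ½·15·10·sin(155°)
sin(155°) ≈ 0.422618
A ≈ ½·150·0.422618 = 75·0.422618 ≈ 31.6964

Area = 31.7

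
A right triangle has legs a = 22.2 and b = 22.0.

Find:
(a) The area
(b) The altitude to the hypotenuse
(a) The legs are perpendicular, so Area = ½·a·b = ½·22.2·22.0 = ½·488.4 = 244.2
(b) Hypotenuse c = √(a² + b²) = √(492.84 + 484) = √976.84 ≈ 31.2544
    Area = ½·c·h_c  ⇒  h_c = 2·Area/c = 488.4/31.2544 ≈ 15.6266

Area = 244.2, h_c = 15.63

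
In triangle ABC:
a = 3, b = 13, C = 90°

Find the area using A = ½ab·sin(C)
A = ½·a·b·sin(C) = ½·3·13·sin(90°)
sin(90°) ≈ 1
A ≈ ½·39·1 = 19.5·1 ≈ 19.5

Area = 19.5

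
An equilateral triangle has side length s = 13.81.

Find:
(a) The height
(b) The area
(a) The height splits the triangle into two 30-60-90 halves: h = s·√3/2 = 13.81·1.73205/2 ≈ 23.9196/2 ≈ 11.9598
(b) Area = (√3/4)·s² = (√3/4)·13.81² = (√3/4)·190.7161 ≈ 0.433013·190.7161 ≈ 82.5825

Height = 11.96, Area = 82.58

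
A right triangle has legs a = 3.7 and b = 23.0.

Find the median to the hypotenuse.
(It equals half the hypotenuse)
Hypotenuse c = √(a² + b²) = √(13.69 + 529) = √542.69 ≈ 23.2957
Median to hypotenuse = c/2 ≈ 23.2957/2 ≈ 11.6479

Median = 11.65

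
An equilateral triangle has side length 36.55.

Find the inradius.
r = Area/s with s the semi-perimeter.
Area = (√3/4)·36.55² = (√3/4)·1335.9025 ≈ 0.433013·1335.9025 ≈ 578.463
s = 3·36.55/2 = 54.825
r ≈ 578.463/54.825 ≈ 10.5511
(Equivalently r = side/(2√3) = 36.55/3.4641 ≈ 10.5511.)

r = 10.55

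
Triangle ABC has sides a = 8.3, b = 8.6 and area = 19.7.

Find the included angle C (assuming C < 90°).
Area = ½·a·b·sin(C)  ⇒  sin(C) = 2·Area/(a·b) = 2·19.7/(8.3·8.6) = 39.4/71.38 ≈ 0.551975
C = arcsin(0.551975) ≈ 33.5026° (taking the acute solution since C < 90°)

C = 33.5°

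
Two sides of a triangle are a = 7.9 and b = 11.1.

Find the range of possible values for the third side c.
Triangle inequality: |a − b| < c < a + b
|a − b| = |7.9 − 11.1| = 3.2
a + b = 7.9 + 11.1 = 19

3.2 < c < 19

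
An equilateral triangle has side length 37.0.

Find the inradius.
r = Area/s with s the semi-perimeter.
Area = (√3/4)·37.0² = (√3/4)·1369 ≈ 0.433013·1369 ≈ 592.794
s = 3·37.0/2 = 55.5
r ≈ 592.794/55.5 ≈ 10.681
(Equivalently r = side/(2√3) = 37.0/3.4641 ≈ 10.681.)

r = 10.68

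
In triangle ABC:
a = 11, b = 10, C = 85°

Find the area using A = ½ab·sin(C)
A = ½·a·b·sin(C) = ½·11·10·sin(85°)
sin(85°) ≈ 0.996195
A ≈ ½·110·0.996195 = 55·0.996195 ≈ 54.7907

Area = 54.79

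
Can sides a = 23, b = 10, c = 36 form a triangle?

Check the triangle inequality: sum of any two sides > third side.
a + b vs c: 23 + 10 = 33 ≤ 36  ✗
a + c vs b: 23 + 36 = 59 > 10  ✓
b + c vs a: 10 + 36 = 46 > 23  ✓

No: 23 + 10 = 33 is not > 36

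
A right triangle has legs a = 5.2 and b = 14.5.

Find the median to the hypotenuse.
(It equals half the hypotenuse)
Hypotenuse c = √(a² + b²) = √(27.04 + 210.25) = √237.29 ≈ 15.4042
Median to hypotenuse = c/2 ≈ 15.4042/2 ≈ 7.70211

Median = 7.702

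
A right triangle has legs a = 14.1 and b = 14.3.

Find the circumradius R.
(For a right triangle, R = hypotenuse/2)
Hypotenuse c = √(a² + b²) = √(198.81 + 204.49) = √403.3 ≈ 20.0823
R = c/2 ≈ 20.0823/2 ≈ 10.0412

R = 10.04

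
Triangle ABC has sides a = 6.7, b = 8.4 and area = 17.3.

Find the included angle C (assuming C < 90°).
Area = ½·a·b·sin(C)  ⇒  sin(C) = 2·Area/(a·b) = 2·17.3/(6.7·8.4) = 34.6/56.28 ≈ 0.614783
C = arcsin(0.614783) ≈ 37.9362° (taking the acute solution since C < 90°)

C = 37.94°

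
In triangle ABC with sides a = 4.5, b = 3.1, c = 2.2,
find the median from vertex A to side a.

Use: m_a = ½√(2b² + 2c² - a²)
m_a = ½√(2·3.1² + 2·2.2² − 4.5²) = ½√(2·9.61 + 2·4.84 − 20.25) = ½√(19.22 + 9.68 − 20.25) = ½√8.65
√8.65 ≈ 2.94109, so m_a ≈ 1.47054

m_a = 1.471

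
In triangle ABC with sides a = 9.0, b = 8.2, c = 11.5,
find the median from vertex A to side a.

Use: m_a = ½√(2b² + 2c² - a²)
m_a = ½√(2·8.2² + 2·11.5² − 9.0²) = ½√(2·67.24 + 2·132.25 − 81) = ½√(134.48 + 264.5 − 81) = ½√317.98
√317.98 ≈ 17.832, so m_a ≈ 8.916

m_a = 8.916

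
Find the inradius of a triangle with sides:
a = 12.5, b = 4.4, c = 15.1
r = Area/s where s is the semi-perimeter.
s = (12.5 + 4.4 + 15.1)/2 = 32/2 = 16
Area = √(s(s−a)(s−b)(s−c)) = √(16·3.5·11.6·0.9) ≈ √584.64 ≈ 24.1793
r ≈ 24.1793/16 ≈ 1.51121

r = 1.511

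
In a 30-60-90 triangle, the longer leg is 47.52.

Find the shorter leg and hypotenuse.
In a 30-60-90 triangle the sides are in ratio 1 : √3 : 2, so short leg = long leg/√3 and hypotenuse = 2·(short leg).
Short leg = 47.52/√3 ≈ 47.52/1.73205 ≈ 27.4357
Hypotenuse = 2·27.4357 ≈ 54.8714

Short leg = 27.44, Hypotenuse = 54.87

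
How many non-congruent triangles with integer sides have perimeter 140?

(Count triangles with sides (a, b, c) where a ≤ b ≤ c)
Let a ≤ b ≤ c with a + b + c = 140. The only binding inequality is a + b > c, i.e. 140 − c > c, so c < 140/2; and c ≥ 140/3 since c is the largest side.
So 47 ≤ c ≤ 69. For each c, b runs from ⌈(140 − c)/2⌉ up to c (then a = 140 − b − c satisfies 1 ≤ a ≤ b automatically), giving c − ⌈(140 − c)/2⌉ + 1 choices.
Summing over c: 1 + 3 + 4 + 6 + … + 33 + 34  (23 terms, c = 47, …, 69) = 408
Check (closed form: nearest integer to p²/48 for even p, (p+3)²/48 for odd p): 140²/48 = 19600/48 ≈ 408.33 → 408

408 triangles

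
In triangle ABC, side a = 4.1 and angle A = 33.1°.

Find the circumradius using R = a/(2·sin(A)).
R = a/(2·sin(A)) = 4.1/(2·sin(33.1°))
sin(33.1°) ≈ 0.546102
R ≈ 4.1/(2·0.546102) = 4.1/1.0922 ≈ 3.75388

R = 3.754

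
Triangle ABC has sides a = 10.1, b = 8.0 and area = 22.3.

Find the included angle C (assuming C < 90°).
Area = ½·a·b·sin(C)  ⇒  sin(C) = 2·Area/(a·b) = 2·22.3/(10.1·8.0) = 44.6/80.8 ≈ 0.55198
C = arcsin(0.55198) ≈ 33.503° (taking the acute solution since C < 90°)

C = 33.5°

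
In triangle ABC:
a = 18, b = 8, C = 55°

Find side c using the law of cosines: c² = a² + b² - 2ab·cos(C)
c² = 18² + 8² − 2·18·8·cos(55°)
cos(55°) ≈ 0.573576
c² ≈ 324 + 64 − 288·(0.573576) ≈ 388 − 165.19 ≈ 222.81
c ≈ √222.81 ≈ 14.9268

c = 14.93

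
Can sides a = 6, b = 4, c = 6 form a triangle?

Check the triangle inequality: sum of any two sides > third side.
a + b vs c: 6 + 4 = 10 > 6  ✓
a + c vs b: 6 + 6 = 12 > 4  ✓
b + c vs a: 4 + 6 = 10 > 6  ✓

Yes, triangle inequality satisfied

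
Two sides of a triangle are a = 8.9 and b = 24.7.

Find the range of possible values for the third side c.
Triangle inequality: |a − b| < c < a + b
|a − b| = |8.9 − 24.7| = 15.8
a + b = 8.9 + 24.7 = 33.6

15.8 < c < 33.6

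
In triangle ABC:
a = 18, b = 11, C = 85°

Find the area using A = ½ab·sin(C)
A = ½·a·b·sin(C) = ½·18·11·sin(85°)
sin(85°) ≈ 0.996195
A ≈ ½·198·0.996195 = 99·0.996195 ≈ 98.6233

Area = 98.62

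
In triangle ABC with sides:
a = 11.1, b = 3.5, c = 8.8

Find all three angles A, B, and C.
Law of cosines for each angle (a² = 123.21, b² = 12.25, c² = 77.44):
cos(A) = (b² + c² − a²)/(2bc) = (12.25 + 77.44 − 123.21)/(2·3.5·8.8) = -33.52/61.6 ≈ -0.544156  ⇒  A ≈ 122.967°
cos(B) = (a² + c² − b²)/(2ac) = (123.21 + 77.44 − 12.25)/(2·11.1·8.8) = 188.4/195.36 ≈ 0.964373  ⇒  B ≈ 15.3399°
cos(C) = (a² + b² − c²)/(2ab) = (123.21 + 12.25 − 77.44)/(2·11.1·3.5) = 58.02/77.7 ≈ 0.746718  ⇒  C ≈ 41.6931°
Check: A + B + C ≈ 180°

A = 123°, B = 15.34°, C = 41.69°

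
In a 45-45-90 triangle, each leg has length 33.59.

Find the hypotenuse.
In a 45-45-90 triangle the sides are in ratio 1 : 1 : √2, so hypotenuse = leg·√2.
Hypotenuse = 33.59·√2 ≈ 33.59·1.41421 ≈ 47.5034

Hypotenuse = 33.59√2 = 47.5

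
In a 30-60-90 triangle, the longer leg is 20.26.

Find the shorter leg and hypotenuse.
In a 30-60-90 triangle the sides are in ratio 1 : √3 : 2, so short leg = long leg/√3 and hypotenuse = 2·(short leg).
Short leg = 20.26/√3 ≈ 20.26/1.73205 ≈ 11.6971
Hypotenuse = 2·11.6971 ≈ 23.3942

Short leg = 11.7, Hypotenuse = 23.39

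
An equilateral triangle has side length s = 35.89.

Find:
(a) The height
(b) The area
(a) The height splits the triangle into two 30-60-90 halves: h = s·√3/2 = 35.89·1.73205/2 ≈ 62.1633/2 ≈ 31.0817
(b) Area = (√3/4)·s² = (√3/4)·35.89² = (√3/4)·1288.0921 ≈ 0.433013·1288.0921 ≈ 557.76

Height = 31.08, Area = 557.8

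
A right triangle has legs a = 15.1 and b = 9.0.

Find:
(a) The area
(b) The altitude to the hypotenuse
(a) The legs are perpendicular, so Area = ½·a·b = ½·15.1·9.0 = ½·135.9 = 67.95
(b) Hypotenuse c = √(a² + b²) = √(228.01 + 81) = √309.01 ≈ 17.5787
    Area = ½·c·h_c  ⇒  h_c = 2·Area/c = 135.9/17.5787 ≈ 7.73096

Area = 67.95, h_c = 7.731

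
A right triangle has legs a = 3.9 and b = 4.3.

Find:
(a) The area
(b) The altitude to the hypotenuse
(a) The legs are perpendicular, so Area = ½·a·b = ½·3.9·4.3 = ½·16.77 = 8.385
(b) Hypotenuse c = √(a² + b²) = √(15.21 + 18.49) = √33.7 ≈ 5.80517
    Area = ½·c·h_c  ⇒  h_c = 2·Area/c = 16.77/5.80517 ≈ 2.8888

Area = 8.385, h_c = 2.889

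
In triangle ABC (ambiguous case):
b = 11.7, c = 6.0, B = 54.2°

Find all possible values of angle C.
b/sin(B) = c/sin(C)  ⇒  sin(C) = c·sin(B)/b = 6.0·sin(54.2°)/11.7
sin(54.2°) ≈ 0.811064
sin(C) ≈ 6.0·0.811064/11.7 ≈ 4.86638/11.7 ≈ 0.41593
Candidate 1: C₁ = arcsin(0.41593) ≈ 24.5779°  →  A = 180° − 54.2° − 24.5779° ≈ 101.222° > 0, valid
Candidate 2: C₂ = 180° − C₁ ≈ 155.422°  →  A = 180° − 54.2° − 155.422° ≈ -29.6221° ≤ 0, not a valid triangle

C = 24.58° (one solution)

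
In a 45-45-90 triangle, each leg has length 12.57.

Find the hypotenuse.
In a 45-45-90 triangle the sides are in ratio 1 : 1 : √2, so hypotenuse = leg·√2.
Hypotenuse = 12.57·√2 ≈ 12.57·1.41421 ≈ 17.7767

Hypotenuse = 12.57√2 = 17.78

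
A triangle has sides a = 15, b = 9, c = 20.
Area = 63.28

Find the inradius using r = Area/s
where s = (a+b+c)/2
s = (15 + 9 + 20)/2 = 44/2 = 22
r = Area/s = 63.28/22 ≈ 2.87636

r = 2.876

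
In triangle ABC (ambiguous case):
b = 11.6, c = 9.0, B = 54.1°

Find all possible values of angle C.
b/sin(B) = c/sin(C)  ⇒  sin(C) = c·sin(B)/b = 9.0·sin(54.1°)/11.6
sin(54.1°) ≈ 0.810042
sin(C) ≈ 9.0·0.810042/11.6 ≈ 7.29037/11.6 ≈ 0.628481
Candidate 1: C₁ = arcsin(0.628481) ≈ 38.9381°  →  A = 180° − 54.1° − 38.9381° ≈ 86.9619° > 0, valid
Candidate 2: C₂ = 180° − C₁ ≈ 141.062°  →  A = 180° − 54.1° − 141.062° ≈ -15.1619° ≤ 0, not a valid triangle

C = 38.94° (one solution)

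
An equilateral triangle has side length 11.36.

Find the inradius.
r = Area/s with s the semi-perimeter.
Area = (√3/4)·11.36² = (√3/4)·129.0496 ≈ 0.433013·129.0496 ≈ 55.8801
s = 3·11.36/2 = 17.04
r ≈ 55.8801/17.04 ≈ 3.27935
(Equivalently r = side/(2√3) = 11.36/3.4641 ≈ 3.27935.)

r = 3.279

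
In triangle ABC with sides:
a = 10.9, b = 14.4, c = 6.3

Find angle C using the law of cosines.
c² = a² + b² − 2ab·cos(C)  ⇒  cos(C) = (a² + b² − c²)/(2ab)
cos(C) = (10.9² + 14.4² − 6.3²)/(2·10.9·14.4) = (118.81 + 207.36 − 39.69)/313.92 = 286.48/313.92 ≈ 0.912589
C = arccos(0.912589) ≈ 24.1344°

C = 24.13°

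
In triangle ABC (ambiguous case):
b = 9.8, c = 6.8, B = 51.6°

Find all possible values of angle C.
b/sin(B) = c/sin(C)  ⇒  sin(C) = c·sin(B)/b = 6.8·sin(51.6°)/9.8
sin(51.6°) ≈ 0.783693
sin(C) ≈ 6.8·0.783693/9.8 ≈ 5.32912/9.8 ≈ 0.543787
Candidate 1: C₁ = arcsin(0.543787) ≈ 32.9418°  →  A = 180° − 51.6° − 32.9418° ≈ 95.4582° > 0, valid
Candidate 2: C₂ = 180° − C₁ ≈ 147.058°  →  A = 180° − 51.6° − 147.058° ≈ -18.6582° ≤ 0, not a valid triangle

C = 32.94° (one solution)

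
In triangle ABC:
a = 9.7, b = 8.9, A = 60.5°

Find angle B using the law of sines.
a/sin(A) = b/sin(B)  ⇒  sin(B) = b·sin(A)/a = 8.9·sin(60.5°)/9.7
sin(60.5°) ≈ 0.870356
sin(B) ≈ 8.9·0.870356/9.7 ≈ 7.74617/9.7 ≈ 0.798574
B = arcsin(0.798574) ≈ 52.9941°
(Since b ≤ a we need B ≤ A, so the obtuse alternative 180° − 52.9941° ≈ 127.006° is rejected.)

B = 52.99°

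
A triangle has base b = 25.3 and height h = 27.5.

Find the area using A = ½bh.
A = ½·b·h = ½·25.3·27.5 = ½·695.75 = 347.875

Area = 347.875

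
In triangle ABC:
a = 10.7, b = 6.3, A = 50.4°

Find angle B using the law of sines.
a/sin(A) = b/sin(B)  ⇒  sin(B) = b·sin(A)/a = 6.3·sin(50.4°)/10.7
sin(50.4°) ≈ 0.770513
sin(B) ≈ 6.3·0.770513/10.7 ≈ 4.85423/10.7 ≈ 0.453667
B = arcsin(0.453667) ≈ 26.9792°
(Since b ≤ a we need B ≤ A, so the obtuse alternative 180° − 26.9792° ≈ 153.021° is rejected.)

B = 26.98°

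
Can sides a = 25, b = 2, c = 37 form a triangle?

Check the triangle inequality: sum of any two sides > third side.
a + b vs c: 25 + 2 = 27 ≤ 37  ✗
a + c vs b: 25 + 37 = 62 > 2  ✓
b + c vs a: 2 + 37 = 39 > 25  ✓

No: 25 + 2 = 27 is not > 37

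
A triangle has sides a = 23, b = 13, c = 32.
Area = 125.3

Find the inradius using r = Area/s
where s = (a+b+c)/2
s = (23 + 13 + 32)/2 = 68/2 = 34
r = Area/s = 125.3/34 ≈ 3.68529

r = 3.685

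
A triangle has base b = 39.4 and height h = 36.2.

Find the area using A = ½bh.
A = ½·b·h = ½·39.4·36.2 = ½·1426.28 = 713.14

Area = 713.14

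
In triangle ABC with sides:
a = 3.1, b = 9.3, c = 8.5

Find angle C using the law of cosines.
c² = a² + b² − 2ab·cos(C)  ⇒  cos(C) = (a² + b² − c²)/(2ab)
cos(C) = (3.1² + 9.3² − 8.5²)/(2·3.1·9.3) = (9.61 + 86.49 − 72.25)/57.66 = 23.85/57.66 ≈ 0.413632
C = arccos(0.413632) ≈ 65.5668°

C = 65.57°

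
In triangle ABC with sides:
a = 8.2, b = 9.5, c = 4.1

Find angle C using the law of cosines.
c² = a² + b² − 2ab·cos(C)  ⇒  cos(C) = (a² + b² − c²)/(2ab)
cos(C) = (8.2² + 9.5² − 4.1²)/(2·8.2·9.5) = (67.24 + 90.25 − 16.81)/155.8 = 140.68/155.8 ≈ 0.902953
C = arccos(0.902953) ≈ 25.4511°

C = 25.45°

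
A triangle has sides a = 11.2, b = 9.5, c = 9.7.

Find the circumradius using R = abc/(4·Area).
First find the area with Heron's formula.
s = (11.2 + 9.5 + 9.7)/2 = 15.2
Area = √(s(s−a)(s−b)(s−c)) = √(15.2·4·5.7·5.5) ≈ √1906.08 ≈ 43.6587
abc = 11.2·9.5·9.7 = 1032.08
R = abc/(4·Area) ≈ 1032.08/(4·43.6587) = 1032.08/174.635 ≈ 5.90994

R = 5.91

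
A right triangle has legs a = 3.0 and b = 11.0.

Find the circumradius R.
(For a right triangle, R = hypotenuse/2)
Hypotenuse c = √(a² + b²) = √(9 + 121) = √130 ≈ 11.4018
R = c/2 ≈ 11.4018/2 ≈ 5.70088

R = 5.701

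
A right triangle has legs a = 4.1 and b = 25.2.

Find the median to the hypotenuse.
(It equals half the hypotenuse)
Hypotenuse c = √(a² + b²) = √(16.81 + 635.04) = √651.85 ≈ 25.5314
Median to hypotenuse = c/2 ≈ 25.5314/2 ≈ 12.7657

Median = 12.77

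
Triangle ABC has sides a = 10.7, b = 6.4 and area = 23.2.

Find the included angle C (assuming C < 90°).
Area = ½·a·b·sin(C)  ⇒  sin(C) = 2·Area/(a·b) = 2·23.2/(10.7·6.4) = 46.4/68.48 ≈ 0.67757
C = arcsin(0.67757) ≈ 42.6541° (taking the acute solution since C < 90°)

C = 42.65°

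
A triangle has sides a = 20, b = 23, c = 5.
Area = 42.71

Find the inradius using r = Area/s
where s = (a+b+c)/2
s = (20 + 23 + 5)/2 = 48/2 = 24
r = Area/s = 42.71/24 ≈ 1.77958

r = 1.78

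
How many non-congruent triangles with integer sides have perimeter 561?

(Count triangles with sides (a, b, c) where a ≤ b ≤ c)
Let a ≤ b ≤ c with a + b + c = 561. The only binding inequality is a + b > c, i.e. 561 − c > c, so c < 561/2; and c ≥ 561/3 since c is the largest side.
So 187 ≤ c ≤ 280. For each c, b runs from ⌈(561 − c)/2⌉ up to c (then a = 561 − b − c satisfies 1 ≤ a ≤ b automatically), giving c − ⌈(561 − c)/2⌉ + 1 choices.
Summing over c: 1 + 2 + 4 + 5 + … + 139 + 140  (94 terms, c = 187, …, 280) = 6627
Check (closed form: nearest integer to p²/48 for even p, (p+3)²/48 for odd p): (561+3)²/48 = 564²/48 = 318096/48 ≈ 6627.00 → 6627

6627 triangles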